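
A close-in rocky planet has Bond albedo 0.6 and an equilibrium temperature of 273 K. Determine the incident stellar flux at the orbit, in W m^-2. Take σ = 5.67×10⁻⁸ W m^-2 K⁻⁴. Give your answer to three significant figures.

3150 W m^-2

From S(1−α)/4 = σT⁴: S = 4σT⁴/(1−α).
σT⁴ = 5.67×10⁻⁸·(273)⁴ = 314.9 W m^-2.
So S = 4×314.9/(1−0.6) = 3149 W m^-2.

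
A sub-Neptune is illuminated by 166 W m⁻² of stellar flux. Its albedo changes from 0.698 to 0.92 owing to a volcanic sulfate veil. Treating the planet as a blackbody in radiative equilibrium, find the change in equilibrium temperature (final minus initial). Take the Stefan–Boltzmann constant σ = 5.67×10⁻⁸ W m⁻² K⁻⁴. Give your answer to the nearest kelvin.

-34 K

Initial: T₁ = [S(1−0.698)/(4σ)]^(1/4) = 121.9 K.
With α = 0.92, T₂ = 87.48 K.
Change: 87.48 − 121.9 = -34.46 K.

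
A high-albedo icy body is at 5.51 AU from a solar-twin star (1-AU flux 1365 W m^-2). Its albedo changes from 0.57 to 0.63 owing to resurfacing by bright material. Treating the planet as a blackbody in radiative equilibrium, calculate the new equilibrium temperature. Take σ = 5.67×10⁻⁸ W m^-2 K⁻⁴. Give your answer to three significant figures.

92.5 K

Irradiance scales as 1/d², so S = 1365 W m^-2 × (1/5.51)² = 44.96 W m^-2.
New equilibrium: T₂ = [(1−0.63)·44.96/(4σ)]^(1/4) = 92.54 K.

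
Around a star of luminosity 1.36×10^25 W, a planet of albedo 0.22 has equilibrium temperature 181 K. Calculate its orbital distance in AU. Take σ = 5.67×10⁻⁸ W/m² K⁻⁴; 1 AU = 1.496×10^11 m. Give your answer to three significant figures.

Energy balance gives S = 4σT⁴/(1−α) = 312.1 W/m².
S = L/(4πd²) → d = √(L/4πS) = √(1.36×10^25/(4π·312.1)) = 5.889×10^10 m = 0.3936 AU.

0.394 AU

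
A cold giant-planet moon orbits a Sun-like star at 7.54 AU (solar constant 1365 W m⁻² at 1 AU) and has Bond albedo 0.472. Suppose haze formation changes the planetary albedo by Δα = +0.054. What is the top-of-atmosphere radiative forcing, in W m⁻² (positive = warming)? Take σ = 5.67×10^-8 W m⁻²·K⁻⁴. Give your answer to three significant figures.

-0.324 W m⁻²

Irradiance scales as 1/d², so S = 1365 W m⁻² × (1/7.54)² = 24.01 W m⁻².
TOA radiative forcing: ΔF = −S·Δα/4 = −24.01·(+0.054)/4 = -0.3241 W m⁻².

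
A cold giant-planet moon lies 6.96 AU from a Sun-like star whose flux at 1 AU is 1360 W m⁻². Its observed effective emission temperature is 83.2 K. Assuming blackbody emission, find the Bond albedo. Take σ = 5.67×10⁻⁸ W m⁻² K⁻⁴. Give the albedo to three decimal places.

0.613

By the inverse-square law, S = 1360/6.96² = 28.08 W m⁻².
From σT⁴ = S(1−α)/4 we invert for α: 1−α = 4σT⁴/S.
σT⁴ = 2.717 W m⁻², so 4σT⁴ = 10.87 W m⁻².
Hence α = 1 − 10.87/28.08 = 0.6129.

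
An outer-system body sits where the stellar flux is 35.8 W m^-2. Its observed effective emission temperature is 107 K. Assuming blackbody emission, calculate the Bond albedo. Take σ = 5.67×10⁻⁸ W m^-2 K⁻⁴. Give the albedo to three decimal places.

0.170

Energy balance: S(1−α)/4 = σT⁴, so 1−α = 4σT⁴/S.
σT⁴ = 7.432 W m^-2, so 4σT⁴ = 29.73 W m^-2.
1−α = 29.73/35.80 = 0.8304, so α = 0.1696.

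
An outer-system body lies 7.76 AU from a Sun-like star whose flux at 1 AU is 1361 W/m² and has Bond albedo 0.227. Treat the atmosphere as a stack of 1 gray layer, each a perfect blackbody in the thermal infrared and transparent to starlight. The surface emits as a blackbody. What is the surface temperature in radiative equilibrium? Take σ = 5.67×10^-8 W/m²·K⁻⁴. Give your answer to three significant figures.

111 kelvin

By the inverse-square law, S = 1361/7.76² = 22.60 W/m².
Top-of-atmosphere balance: σT_e⁴ = S(1−α)/4 = 4.368 W/m² → T_e = 93.68 K.
Layer-by-layer balance gives σT_s⁴ = (N+1)σT_e⁴, so T_s = 2^¼·93.68 = 111.4 K.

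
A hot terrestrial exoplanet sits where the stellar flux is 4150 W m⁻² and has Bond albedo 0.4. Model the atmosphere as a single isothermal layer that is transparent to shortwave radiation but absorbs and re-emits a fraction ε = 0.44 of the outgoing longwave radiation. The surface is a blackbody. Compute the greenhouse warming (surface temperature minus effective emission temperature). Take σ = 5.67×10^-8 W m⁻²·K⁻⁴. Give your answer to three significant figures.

20.7 K

The planet radiates to space at T_e = [S(1−α)/(4σ)]^(1/4) = 323.7 K.
For a single slab of emissivity ε, T_s⁴ = 2T_e⁴/(2−ε); thus T_s = 323.7·(1.282)^(1/4) = 344.4 K.
The atmosphere warms the surface by 20.74 K.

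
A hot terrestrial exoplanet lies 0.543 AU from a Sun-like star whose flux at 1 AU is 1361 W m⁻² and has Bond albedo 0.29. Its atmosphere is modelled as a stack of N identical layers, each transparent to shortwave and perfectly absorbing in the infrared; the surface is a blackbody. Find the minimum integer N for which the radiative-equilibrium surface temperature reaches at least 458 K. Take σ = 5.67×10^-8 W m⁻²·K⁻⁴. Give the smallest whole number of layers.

3

By the inverse-square law, S = 1361/0.543² = 4616 W m⁻².
OLR = S(1−α)/4 = 819.3 W m⁻²; the top layer radiates at T_e = 346.7 K.
Since T_s⁴ = (N+1)T_e⁴, we need N ≥ (T_s/T_e)⁴ − 1 = 2.045.
Rounding up, N = 3.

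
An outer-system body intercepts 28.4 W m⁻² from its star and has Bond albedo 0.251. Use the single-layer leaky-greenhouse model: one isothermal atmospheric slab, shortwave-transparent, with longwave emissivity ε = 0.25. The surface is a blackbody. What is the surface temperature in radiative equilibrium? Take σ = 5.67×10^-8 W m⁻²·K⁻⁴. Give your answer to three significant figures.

The planet radiates to space at T_e = [S(1−α)/(4σ)]^(1/4) = 98.41 K.
For a single slab of emissivity ε, T_s⁴ = 2T_e⁴/(2−ε); thus T_s = 98.41·(1.143)^(1/4) = 101.8 K.

102 kelvin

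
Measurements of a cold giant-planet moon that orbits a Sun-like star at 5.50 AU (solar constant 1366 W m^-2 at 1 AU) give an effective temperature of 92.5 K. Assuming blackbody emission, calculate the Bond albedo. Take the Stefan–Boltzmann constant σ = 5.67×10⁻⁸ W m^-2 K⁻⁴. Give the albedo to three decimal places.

0.632

Flux at the orbit: S = 1366/(5.50)² = 45.16 W m^-2.
From σT⁴ = S(1−α)/4 we invert for α: 1−α = 4σT⁴/S.
σT⁴ = 4.151 W m^-2, so 4σT⁴ = 16.60 W m^-2.
Hence α = 1 − 16.60/45.16 = 0.6323.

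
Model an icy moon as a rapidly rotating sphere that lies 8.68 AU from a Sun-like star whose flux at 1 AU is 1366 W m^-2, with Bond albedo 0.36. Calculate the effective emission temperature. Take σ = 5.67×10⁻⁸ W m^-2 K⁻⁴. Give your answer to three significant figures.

84.6 K

Flux at the orbit: S = 1366/(8.68)² = 18.13 W m^-2.
The planet absorbs (1−α)S over its disc πR² and re-emits over 4πR², so the mean absorbed flux is (1−0.36)·18.13/4 = 2.901 W m^-2.
Set σT⁴ = 2.901 → T = (2.901/σ)^(1/4) = 84.57 K.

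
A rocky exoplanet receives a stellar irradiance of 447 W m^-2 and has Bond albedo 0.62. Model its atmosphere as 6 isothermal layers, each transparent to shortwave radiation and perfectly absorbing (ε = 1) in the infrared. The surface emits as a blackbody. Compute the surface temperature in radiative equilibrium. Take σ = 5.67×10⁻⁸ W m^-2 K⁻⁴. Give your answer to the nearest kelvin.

269 kelvin

Top-of-atmosphere balance: σT_e⁴ = S(1−α)/4 = 42.47 W m^-2 → T_e = 165.4 K.
For an N-layer opaque stack, T_s⁴ = (N+1)T_e⁴, hence T_s = (7)^(1/4)×165.4 K = 269.1 K.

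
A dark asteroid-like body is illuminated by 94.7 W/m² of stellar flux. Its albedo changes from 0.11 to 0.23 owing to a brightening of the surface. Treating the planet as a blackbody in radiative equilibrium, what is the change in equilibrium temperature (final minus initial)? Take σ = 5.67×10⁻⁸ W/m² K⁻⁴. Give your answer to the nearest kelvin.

Before: T₁ = [94.70·0.89/(4σ)]^(1/4) = 138.8 K.
After:  T₂ = [94.70·0.77/(4σ)]^(1/4) = 133.9 K.
Change: 133.9 − 138.8 = -4.937 K.

-5 kelvin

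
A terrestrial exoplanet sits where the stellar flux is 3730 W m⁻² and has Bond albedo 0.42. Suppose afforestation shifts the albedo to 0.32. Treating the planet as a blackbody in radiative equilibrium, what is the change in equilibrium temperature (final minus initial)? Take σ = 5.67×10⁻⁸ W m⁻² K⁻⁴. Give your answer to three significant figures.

With α = 0.42, T₁ = 312.5 K.
Final:   T₂ = [S(1−0.32)/(4σ)]^(1/4) = 325.2 K.
Change: 325.2 − 312.5 = 12.68 K.

12.7 K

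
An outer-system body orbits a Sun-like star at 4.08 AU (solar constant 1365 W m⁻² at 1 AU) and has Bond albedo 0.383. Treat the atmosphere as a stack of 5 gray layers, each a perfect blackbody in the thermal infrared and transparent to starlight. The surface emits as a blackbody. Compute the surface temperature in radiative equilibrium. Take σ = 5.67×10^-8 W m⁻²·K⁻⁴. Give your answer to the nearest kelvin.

By the inverse-square law, S = 1365/4.08² = 82.00 W m⁻².
Top-of-atmosphere balance: σT_e⁴ = S(1−α)/4 = 12.65 W m⁻² → T_e = 122.2 K.
Layer-by-layer balance gives σT_s⁴ = (N+1)σT_e⁴, so T_s = 6^¼·122.2 = 191.3 K.

191 K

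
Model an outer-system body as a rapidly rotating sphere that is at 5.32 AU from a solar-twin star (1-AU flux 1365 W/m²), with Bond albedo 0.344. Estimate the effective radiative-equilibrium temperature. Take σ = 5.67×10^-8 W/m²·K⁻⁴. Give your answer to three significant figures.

109 kelvin

By the inverse-square law, S = 1365/5.32² = 48.23 W/m².
Averaging over the sphere, the absorbed flux is S(1−α)/4 = 7.910 W/m².
Set σT⁴ = 7.910 → T = (7.910/σ)^(1/4) = 108.7 K.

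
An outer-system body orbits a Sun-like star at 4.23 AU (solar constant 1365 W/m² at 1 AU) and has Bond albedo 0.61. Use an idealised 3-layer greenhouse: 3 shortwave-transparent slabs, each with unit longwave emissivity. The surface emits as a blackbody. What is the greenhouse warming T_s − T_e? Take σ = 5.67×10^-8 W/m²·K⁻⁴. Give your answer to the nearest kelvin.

44 K

Irradiance scales as 1/d², so S = 1365 W/m² × (1/4.23)² = 76.29 W/m².
Top-of-atmosphere balance: σT_e⁴ = S(1−α)/4 = 7.438 W/m² → T_e = 107.0 K.
T_s = (N+1)^(1/4)·T_e = 151.4 K.
So the greenhouse effect raises the surface by 151.4 − 107.0 = 44.33 K.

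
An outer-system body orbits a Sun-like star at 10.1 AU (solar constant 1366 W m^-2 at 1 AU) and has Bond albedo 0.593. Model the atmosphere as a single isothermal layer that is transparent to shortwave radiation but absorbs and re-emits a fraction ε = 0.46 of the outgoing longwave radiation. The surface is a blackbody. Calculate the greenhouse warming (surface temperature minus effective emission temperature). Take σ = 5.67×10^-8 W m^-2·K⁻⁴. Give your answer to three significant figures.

Irradiance scales as 1/d², so S = 1366 W m^-2 × (1/10.1)² = 13.39 W m^-2.
At the top of the atmosphere, σT_e⁴ = S(1−α)/4 = 1.363 W m^-2, giving T_e = 70.01 K.
For a single slab of emissivity ε, T_s⁴ = 2T_e⁴/(2−ε); thus T_s = 70.01·(1.299)^(1/4) = 74.74 K.
Greenhouse warming: T_s − T_e = 4.728 K.

4.73 kelvin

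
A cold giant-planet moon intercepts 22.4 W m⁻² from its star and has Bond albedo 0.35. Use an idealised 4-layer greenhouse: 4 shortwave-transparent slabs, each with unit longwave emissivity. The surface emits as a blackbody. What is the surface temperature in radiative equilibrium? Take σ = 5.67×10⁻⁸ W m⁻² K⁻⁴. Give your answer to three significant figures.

134 K

The effective emission temperature is T_e = [S(1−α)/(4σ)]^¼ = 89.51 K.
With N = 4 opaque layers, T_s = (N+1)^(1/4)·T_e = 5^(1/4)·89.51 = 133.9 K.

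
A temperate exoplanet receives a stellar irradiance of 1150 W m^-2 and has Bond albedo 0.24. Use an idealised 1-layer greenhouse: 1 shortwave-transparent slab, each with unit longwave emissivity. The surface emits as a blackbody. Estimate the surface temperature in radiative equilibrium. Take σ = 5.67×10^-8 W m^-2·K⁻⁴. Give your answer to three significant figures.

OLR = S(1−α)/4 = 218.5 W m^-2; the top layer radiates at T_e = 249.2 K.
With N = 1 opaque layers, T_s = (N+1)^(1/4)·T_e = 2^(1/4)·249.2 = 296.3 K.

296 kelvin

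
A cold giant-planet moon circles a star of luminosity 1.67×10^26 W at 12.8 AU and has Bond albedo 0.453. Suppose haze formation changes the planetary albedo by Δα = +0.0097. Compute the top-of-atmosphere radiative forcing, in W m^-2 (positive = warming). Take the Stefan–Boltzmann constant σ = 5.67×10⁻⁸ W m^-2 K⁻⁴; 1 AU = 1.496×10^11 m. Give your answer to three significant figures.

Orbital distance: d = 12.8 AU = 1.915×10^12 m.
Flux at the orbit: S = L/(4πd²) = 1.67×10^26/(4π·(1.91×10^12)²) = 3.624 W m^-2.
ΔF = −(S/4)Δα = −(3.624/4)×(+0.0097) = -0.008789 W m^-2.

-0.00879 W m^-2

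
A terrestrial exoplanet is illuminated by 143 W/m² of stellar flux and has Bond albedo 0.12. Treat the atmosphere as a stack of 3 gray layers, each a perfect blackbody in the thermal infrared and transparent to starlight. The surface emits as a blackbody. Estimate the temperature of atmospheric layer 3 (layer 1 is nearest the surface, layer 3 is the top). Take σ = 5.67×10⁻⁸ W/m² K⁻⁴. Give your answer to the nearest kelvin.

153 K

The effective emission temperature is T_e = [S(1−α)/(4σ)]^¼ = 153.5 K.
In the N-layer model, layer k (counted from the surface) has T_k = (N+1−k)^(1/4)·T_e.
With k = 3: T_3 = (3+1−3)^¼·153.5 K = 153.5 K.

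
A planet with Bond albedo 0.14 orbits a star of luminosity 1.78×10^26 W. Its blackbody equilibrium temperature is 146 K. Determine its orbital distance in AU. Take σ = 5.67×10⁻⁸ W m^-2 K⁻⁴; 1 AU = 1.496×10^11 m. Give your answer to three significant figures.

2.30 AU

Energy balance gives S = 4σT⁴/(1−α) = 119.8 W m^-2.
From L = 4πd²S, d = √(1.78×10^26/(4π·119.8)) = 3.438×10^11 m = 2.298 AU.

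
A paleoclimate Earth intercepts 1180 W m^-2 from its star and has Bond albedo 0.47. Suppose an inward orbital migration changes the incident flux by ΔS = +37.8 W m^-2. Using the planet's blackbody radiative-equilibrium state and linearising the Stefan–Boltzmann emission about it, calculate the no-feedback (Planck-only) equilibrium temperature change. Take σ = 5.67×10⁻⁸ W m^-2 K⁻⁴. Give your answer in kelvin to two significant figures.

1.8 K

Reference equilibrium: T_e = [S(1−α)/(4σ)]^(1/4) = 229.2 K.
Only a fraction (1−α) is absorbed and it's spread over 4πR², so ΔF = (1−α)ΔS/4 = 5.008 W m^-2.
Linearising σT⁴ gives d(σT⁴)/dT = 4σT_e³ = 2.729 W m^-2 per K.
ΔT₀ = ΔF/λ_P = 5.008/2.729 = 1.84 K.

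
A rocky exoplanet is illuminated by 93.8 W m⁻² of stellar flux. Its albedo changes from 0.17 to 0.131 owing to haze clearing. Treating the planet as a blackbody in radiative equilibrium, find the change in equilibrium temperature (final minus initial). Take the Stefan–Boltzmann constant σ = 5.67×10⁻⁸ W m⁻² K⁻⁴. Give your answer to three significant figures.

Initial: T₁ = [S(1−0.17)/(4σ)]^(1/4) = 136.1 K.
With α = 0.131, T₂ = 137.7 K.
ΔT = T₂ − T₁ = 1.572 K.

1.57 K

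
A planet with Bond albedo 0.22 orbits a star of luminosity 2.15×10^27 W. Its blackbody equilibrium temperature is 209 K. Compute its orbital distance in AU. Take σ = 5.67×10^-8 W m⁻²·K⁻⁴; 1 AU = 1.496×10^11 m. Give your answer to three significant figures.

3.71 AU

Energy balance gives S = 4σT⁴/(1−α) = 554.8 W m⁻².
S = L/(4πd²) → d = √(L/4πS) = √(2.15×10^27/(4π·554.8)) = 5.553×10^11 m = 3.712 AU.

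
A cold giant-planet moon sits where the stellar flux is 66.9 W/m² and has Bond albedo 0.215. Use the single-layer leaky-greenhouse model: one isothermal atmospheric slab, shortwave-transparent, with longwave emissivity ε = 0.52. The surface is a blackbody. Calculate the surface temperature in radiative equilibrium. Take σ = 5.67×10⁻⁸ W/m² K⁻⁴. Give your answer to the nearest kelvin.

133 kelvin

At the top of the atmosphere, σT_e⁴ = S(1−α)/4 = 13.13 W/m², giving T_e = 123.4 K.
The surface balance (absorbed SW + ε·downward IR = σT_s⁴) with T_a⁴ = T_s⁴/2 reduces to T_s = T_e·[2/(2−ε)]^¼ = 133.0 K.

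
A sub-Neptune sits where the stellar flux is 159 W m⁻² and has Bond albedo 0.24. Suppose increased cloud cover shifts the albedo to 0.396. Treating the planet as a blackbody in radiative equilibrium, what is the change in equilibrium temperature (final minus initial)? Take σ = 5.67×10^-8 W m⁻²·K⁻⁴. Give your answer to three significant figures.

-8.48 K

Initial: T₁ = [S(1−0.24)/(4σ)]^(1/4) = 151.9 K.
After:  T₂ = [159.0·0.604/(4σ)]^(1/4) = 143.4 K.
ΔT = T₂ − T₁ = -8.480 K.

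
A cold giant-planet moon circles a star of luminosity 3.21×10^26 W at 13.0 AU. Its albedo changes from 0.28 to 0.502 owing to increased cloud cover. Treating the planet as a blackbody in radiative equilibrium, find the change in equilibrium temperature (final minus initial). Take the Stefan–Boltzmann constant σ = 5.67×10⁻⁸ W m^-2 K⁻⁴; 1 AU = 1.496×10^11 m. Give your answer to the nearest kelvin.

d = 13.0 × 1.496×10^11 m = 1.945×10^12 m.
Spreading L over a sphere of radius d: S = 3.21×10^26/(4π·1.94×10^12²) = 6.754 W m^-2.
Initial: T₁ = [S(1−0.28)/(4σ)]^(1/4) = 68.05 K.
With α = 0.502, T₂ = 62.06 K.
ΔT = T₂ − T₁ = -5.991 K.

-6 K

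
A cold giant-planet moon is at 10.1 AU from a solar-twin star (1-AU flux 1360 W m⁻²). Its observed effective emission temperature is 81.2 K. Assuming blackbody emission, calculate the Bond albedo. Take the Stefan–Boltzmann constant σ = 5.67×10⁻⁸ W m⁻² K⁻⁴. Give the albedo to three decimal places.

0.260

By the inverse-square law, S = 1360/10.1² = 13.33 W m⁻².
Energy balance: S(1−α)/4 = σT⁴, so 1−α = 4σT⁴/S.
4σT⁴ = 4·5.67×10⁻⁸·(81.2)⁴ = 9.860 W m⁻².
Hence α = 1 − 9.860/13.33 = 0.2604.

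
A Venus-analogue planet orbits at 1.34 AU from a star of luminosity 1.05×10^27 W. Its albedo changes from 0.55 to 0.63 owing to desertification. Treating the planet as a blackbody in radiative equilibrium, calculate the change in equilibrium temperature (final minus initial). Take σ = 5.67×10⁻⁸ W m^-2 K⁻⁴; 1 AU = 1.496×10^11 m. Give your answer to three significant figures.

-12.1 K

d = 1.34 × 1.496×10^11 m = 2.005×10^11 m.
S = L/(4πd²) = 2079 W m^-2.
Initial: T₁ = [S(1−0.55)/(4σ)]^(1/4) = 253.4 K.
After:  T₂ = [2079·0.37/(4σ)]^(1/4) = 241.3 K.
ΔT = T₂ − T₁ = -12.10 K.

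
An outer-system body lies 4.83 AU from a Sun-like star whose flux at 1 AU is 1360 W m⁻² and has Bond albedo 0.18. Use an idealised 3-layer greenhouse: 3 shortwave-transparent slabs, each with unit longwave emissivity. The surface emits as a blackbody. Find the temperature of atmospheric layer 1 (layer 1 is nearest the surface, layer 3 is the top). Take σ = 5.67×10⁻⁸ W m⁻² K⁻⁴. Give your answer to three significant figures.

159 kelvin

Irradiance scales as 1/d², so S = 1360 W m⁻² × (1/4.83)² = 58.30 W m⁻².
OLR = S(1−α)/4 = 11.95 W m⁻²; the top layer radiates at T_e = 120.5 K.
Each opaque layer satisfies 2T_j⁴ = T_{j−1}⁴ + T_{j+1}⁴, giving T_k⁴ = (N+1−k)T_e⁴.
With k = 1: T_1 = (3+1−1)^¼·120.5 K = 158.6 K.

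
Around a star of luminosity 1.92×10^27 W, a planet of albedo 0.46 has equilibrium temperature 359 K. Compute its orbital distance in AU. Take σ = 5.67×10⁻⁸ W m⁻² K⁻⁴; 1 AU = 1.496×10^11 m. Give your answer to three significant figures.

0.989 AU

Energy balance gives S = 4σT⁴/(1−α) = 6976 W m⁻².
S = L/(4πd²) → d = √(L/4πS) = √(1.92×10^27/(4π·6976)) = 1.480×10^11 m = 0.9892 AU.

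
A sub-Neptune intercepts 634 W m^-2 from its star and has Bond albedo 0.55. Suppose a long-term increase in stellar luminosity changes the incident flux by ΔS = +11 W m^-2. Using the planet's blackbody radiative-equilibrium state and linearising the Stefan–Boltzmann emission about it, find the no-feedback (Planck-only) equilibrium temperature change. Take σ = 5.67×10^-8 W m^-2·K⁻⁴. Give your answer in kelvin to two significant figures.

0.82 kelvin

The baseline emission temperature is T_e = 188.3 K.
Only a fraction (1−α) is absorbed and it's spread over 4πR², so ΔF = (1−α)ΔS/4 = 1.237 W m^-2.
Planck response: λ_P = 4σT_e³ = 4·5.67×10⁻⁸·(188.3)³ = 1.515 W m^-2/K.
So ΔT₀ = 1.237/1.515 = 0.817 K.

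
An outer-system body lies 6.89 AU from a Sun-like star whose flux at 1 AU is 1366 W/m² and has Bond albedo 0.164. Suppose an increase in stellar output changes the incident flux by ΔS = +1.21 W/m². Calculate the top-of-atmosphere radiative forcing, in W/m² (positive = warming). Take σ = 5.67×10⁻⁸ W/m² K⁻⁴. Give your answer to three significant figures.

Flux at the orbit: S = 1366/(6.89)² = 28.77 W/m².
ΔF = Δ[S(1−α)]/4 = (1−0.164)·+1.21/4 = 0.2529 W/m².

0.253 W/m²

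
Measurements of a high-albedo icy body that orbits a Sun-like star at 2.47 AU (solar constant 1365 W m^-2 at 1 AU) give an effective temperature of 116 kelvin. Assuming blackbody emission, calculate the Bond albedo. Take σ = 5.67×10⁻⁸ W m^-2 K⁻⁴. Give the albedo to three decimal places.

Irradiance scales as 1/d², so S = 1365 W m^-2 × (1/2.47)² = 223.7 W m^-2.
Energy balance: S(1−α)/4 = σT⁴, so 1−α = 4σT⁴/S.
σT⁴ = 10.27 W m^-2, so 4σT⁴ = 41.07 W m^-2.
1−α = 41.07/223.7 = 0.1835, so α = 0.8165.

0.816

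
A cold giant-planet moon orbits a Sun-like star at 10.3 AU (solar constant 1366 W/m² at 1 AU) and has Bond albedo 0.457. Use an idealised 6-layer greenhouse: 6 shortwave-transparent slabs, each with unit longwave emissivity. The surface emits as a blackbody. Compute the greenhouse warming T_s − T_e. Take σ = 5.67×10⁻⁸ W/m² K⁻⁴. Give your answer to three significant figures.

Irradiance scales as 1/d², so S = 1366 W/m² × (1/10.3)² = 12.88 W/m².
OLR = S(1−α)/4 = 1.748 W/m²; the top layer radiates at T_e = 74.51 K.
T_s = (N+1)^(1/4)·T_e = 121.2 K.
Warming: T_s − T_e = 46.69 K.

46.7 K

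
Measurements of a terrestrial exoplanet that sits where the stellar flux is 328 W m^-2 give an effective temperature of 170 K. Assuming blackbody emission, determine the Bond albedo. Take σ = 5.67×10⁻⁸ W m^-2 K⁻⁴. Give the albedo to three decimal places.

0.422

From σT⁴ = S(1−α)/4 we invert for α: 1−α = 4σT⁴/S.
σT⁴ = 47.36 W m^-2, so 4σT⁴ = 189.4 W m^-2.
1−α = 189.4/328.0 = 0.5775, so α = 0.4225.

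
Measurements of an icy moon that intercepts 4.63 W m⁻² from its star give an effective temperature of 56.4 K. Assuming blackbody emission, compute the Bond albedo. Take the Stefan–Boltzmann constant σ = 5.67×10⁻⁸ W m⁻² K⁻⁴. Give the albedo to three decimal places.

From σT⁴ = S(1−α)/4 we invert for α: 1−α = 4σT⁴/S.
4σT⁴ = 4·5.67×10⁻⁸·(56.4)⁴ = 2.295 W m⁻².
1−α = 2.295/4.630 = 0.4957, so α = 0.5043.

0.504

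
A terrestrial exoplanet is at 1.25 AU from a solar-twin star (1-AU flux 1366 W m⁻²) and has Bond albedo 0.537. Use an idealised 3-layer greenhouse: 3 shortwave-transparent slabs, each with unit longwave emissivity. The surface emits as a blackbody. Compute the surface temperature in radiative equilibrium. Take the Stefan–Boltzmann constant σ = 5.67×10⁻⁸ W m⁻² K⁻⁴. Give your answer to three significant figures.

291 K

Irradiance scales as 1/d², so S = 1366 W m⁻² × (1/1.25)² = 874.2 W m⁻².
OLR = S(1−α)/4 = 101.2 W m⁻²; the top layer radiates at T_e = 205.5 K.
With N = 3 opaque layers, T_s = (N+1)^(1/4)·T_e = 4^(1/4)·205.5 = 290.7 K.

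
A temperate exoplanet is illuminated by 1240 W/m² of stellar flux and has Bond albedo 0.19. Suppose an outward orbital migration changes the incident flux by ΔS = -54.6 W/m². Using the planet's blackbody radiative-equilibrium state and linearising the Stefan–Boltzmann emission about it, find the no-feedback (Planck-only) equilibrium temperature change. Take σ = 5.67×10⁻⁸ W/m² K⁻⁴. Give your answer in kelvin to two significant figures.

-2.8 kelvin

The baseline emission temperature is T_e = 258.0 K.
TOA radiative forcing: ΔF = (1−α)ΔS/4 = 0.81·(-54.6)/4 = -11.06 W/m².
The Planck feedback parameter is 4σT_e³ = 3.894 W/m²/K.
So ΔT₀ = -11.06/3.894 = -2.84 K.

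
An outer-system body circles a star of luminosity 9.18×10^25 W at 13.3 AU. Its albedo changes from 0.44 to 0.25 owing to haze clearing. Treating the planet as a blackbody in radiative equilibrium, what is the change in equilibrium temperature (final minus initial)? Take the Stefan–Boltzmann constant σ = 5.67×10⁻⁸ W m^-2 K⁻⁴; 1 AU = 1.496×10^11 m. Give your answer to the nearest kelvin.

4 K

d = 13.3 × 1.496×10^11 m = 1.990×10^12 m.
Flux at the orbit: S = L/(4πd²) = 9.18×10^25/(4π·(1.99×10^12)²) = 1.845 W m^-2.
With α = 0.44, T₁ = 46.20 K.
With α = 0.25, T₂ = 49.70 K.
Change: 49.70 − 46.20 = 3.501 K.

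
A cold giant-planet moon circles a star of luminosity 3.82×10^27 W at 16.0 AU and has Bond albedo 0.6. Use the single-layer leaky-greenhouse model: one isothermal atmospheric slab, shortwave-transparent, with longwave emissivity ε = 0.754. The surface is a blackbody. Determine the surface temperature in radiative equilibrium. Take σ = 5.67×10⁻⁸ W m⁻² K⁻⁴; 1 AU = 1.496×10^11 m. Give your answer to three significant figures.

111 K

d = 16.0 × 1.496×10^11 m = 2.394×10^12 m.
Flux at the orbit: S = L/(4πd²) = 3.82×10^27/(4π·(2.39×10^12)²) = 53.06 W m⁻².
At the top of the atmosphere, σT_e⁴ = S(1−α)/4 = 5.306 W m⁻², giving T_e = 98.35 K.
The surface balance (absorbed SW + ε·downward IR = σT_s⁴) with T_a⁴ = T_s⁴/2 reduces to T_s = T_e·[2/(2−ε)]^¼ = 110.7 K.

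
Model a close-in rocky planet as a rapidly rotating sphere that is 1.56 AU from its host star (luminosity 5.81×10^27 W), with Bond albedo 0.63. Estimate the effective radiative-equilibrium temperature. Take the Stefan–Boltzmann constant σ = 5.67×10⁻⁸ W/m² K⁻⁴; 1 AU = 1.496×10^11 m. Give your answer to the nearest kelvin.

d = 1.56 × 1.496×10^11 m = 2.334×10^11 m.
Spreading L over a sphere of radius d: S = 5.81×10^27/(4π·2.33×10^11²) = 8489 W/m².
Averaging over the sphere, the absorbed flux is S(1−α)/4 = 785.2 W/m².
Balancing against σT⁴: T = (785.2/5.67×10⁻⁸)^(1/4) = 343.0 K.

343 kelvin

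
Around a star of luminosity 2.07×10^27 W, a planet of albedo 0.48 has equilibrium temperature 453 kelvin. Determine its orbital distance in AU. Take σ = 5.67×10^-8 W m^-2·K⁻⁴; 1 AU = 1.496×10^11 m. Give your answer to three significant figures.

Energy balance gives S = 4σT⁴/(1−α) = 18370 W m^-2.
Then d = [L/(4πS)]^(1/2) = 9.470×10^10 m, i.e. 0.6330 AU.

0.633 AU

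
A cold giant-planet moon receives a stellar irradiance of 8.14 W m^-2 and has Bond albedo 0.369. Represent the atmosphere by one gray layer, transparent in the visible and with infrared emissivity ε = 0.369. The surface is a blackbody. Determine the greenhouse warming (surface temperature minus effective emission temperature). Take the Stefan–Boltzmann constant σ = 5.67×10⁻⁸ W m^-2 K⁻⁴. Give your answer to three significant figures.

3.61 K

The planet radiates to space at T_e = [S(1−α)/(4σ)]^(1/4) = 68.98 K.
The surface balance (absorbed SW + ε·downward IR = σT_s⁴) with T_a⁴ = T_s⁴/2 reduces to T_s = T_e·[2/(2−ε)]^¼ = 72.59 K.
T_s − T_e = 72.59 − 68.98 = 3.609 K.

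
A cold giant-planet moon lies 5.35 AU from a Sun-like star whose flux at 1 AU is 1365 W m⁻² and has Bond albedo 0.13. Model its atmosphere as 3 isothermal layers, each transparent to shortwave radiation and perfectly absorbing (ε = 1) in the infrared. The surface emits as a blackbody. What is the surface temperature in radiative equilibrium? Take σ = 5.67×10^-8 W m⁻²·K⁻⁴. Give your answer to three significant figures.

164 K

By the inverse-square law, S = 1365/5.35² = 47.69 W m⁻².
Top-of-atmosphere balance: σT_e⁴ = S(1−α)/4 = 10.37 W m⁻² → T_e = 116.3 K.
Layer-by-layer balance gives σT_s⁴ = (N+1)σT_e⁴, so T_s = 4^¼·116.3 = 164.5 K.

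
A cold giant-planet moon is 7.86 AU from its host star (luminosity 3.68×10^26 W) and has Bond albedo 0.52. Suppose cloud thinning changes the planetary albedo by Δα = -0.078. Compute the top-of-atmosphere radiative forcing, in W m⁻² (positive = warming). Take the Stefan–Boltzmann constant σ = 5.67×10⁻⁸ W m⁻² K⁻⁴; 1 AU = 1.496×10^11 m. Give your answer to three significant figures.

Orbital distance: d = 7.86 AU = 1.176×10^12 m.
Spreading L over a sphere of radius d: S = 3.68×10^26/(4π·1.18×10^12²) = 21.18 W m⁻².
ΔF = −(S/4)Δα = −(21.18/4)×(-0.078) = 0.4130 W m⁻².

0.413 W m⁻²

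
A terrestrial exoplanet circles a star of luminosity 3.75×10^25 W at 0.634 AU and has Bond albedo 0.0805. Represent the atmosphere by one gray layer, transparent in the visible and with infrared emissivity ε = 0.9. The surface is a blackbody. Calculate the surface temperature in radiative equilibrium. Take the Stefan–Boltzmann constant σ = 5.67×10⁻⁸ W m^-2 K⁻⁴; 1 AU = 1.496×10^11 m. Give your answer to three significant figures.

Orbital distance: d = 0.634 AU = 9.485×10^10 m.
S = L/(4πd²) = 331.7 W m^-2.
The planet radiates to space at T_e = [S(1−α)/(4σ)]^(1/4) = 191.5 K.
The surface balance (absorbed SW + ε·downward IR = σT_s⁴) with T_a⁴ = T_s⁴/2 reduces to T_s = T_e·[2/(2−ε)]^¼ = 222.4 K.

222 kelvin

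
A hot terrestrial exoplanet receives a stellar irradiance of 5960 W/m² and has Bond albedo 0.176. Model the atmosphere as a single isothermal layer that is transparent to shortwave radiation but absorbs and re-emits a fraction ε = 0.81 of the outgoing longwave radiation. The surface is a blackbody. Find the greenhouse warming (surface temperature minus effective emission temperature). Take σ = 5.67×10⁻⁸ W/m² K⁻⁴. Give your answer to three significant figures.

Effective emission temperature (TOA balance): σT_e⁴ = S(1−α)/4 = 1228 W/m² → T_e = 383.6 K.
The surface balance (absorbed SW + ε·downward IR = σT_s⁴) with T_a⁴ = T_s⁴/2 reduces to T_s = T_e·[2/(2−ε)]^¼ = 436.8 K.
T_s − T_e = 436.8 − 383.6 = 53.17 K.

53.2 K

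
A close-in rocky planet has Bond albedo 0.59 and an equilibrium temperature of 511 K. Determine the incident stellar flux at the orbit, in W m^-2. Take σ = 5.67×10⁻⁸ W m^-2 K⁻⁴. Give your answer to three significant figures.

From S(1−α)/4 = σT⁴: S = 4σT⁴/(1−α).
The emitted flux is σT⁴ = 3866 W m^-2.
S = 4·3866/0.41 = 37720 W m^-2.

37700 W m^-2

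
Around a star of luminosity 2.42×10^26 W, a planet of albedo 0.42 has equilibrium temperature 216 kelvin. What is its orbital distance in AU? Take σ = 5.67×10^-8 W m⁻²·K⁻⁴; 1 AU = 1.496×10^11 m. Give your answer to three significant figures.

Energy balance gives S = 4σT⁴/(1−α) = 851.2 W m⁻².
S = L/(4πd²) → d = √(L/4πS) = √(2.42×10^26/(4π·851.2)) = 1.504×10^11 m = 1.005 AU.

1.01 AU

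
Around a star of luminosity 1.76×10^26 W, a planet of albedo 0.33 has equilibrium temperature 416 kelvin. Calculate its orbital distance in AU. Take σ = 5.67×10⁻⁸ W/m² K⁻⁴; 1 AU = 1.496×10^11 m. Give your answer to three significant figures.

The flux needed for this T is 4σT⁴/(1−0.33) = 10140 W/m².
S = L/(4πd²) → d = √(L/4πS) = √(1.76×10^26/(4π·10140)) = 3.717×10^10 m = 0.2485 AU.

0.248 AU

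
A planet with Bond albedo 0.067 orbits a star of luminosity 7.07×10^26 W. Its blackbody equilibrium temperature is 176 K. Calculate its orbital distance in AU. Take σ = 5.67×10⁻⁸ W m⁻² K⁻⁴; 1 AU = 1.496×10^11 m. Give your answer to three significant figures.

Required flux: S = 4σT⁴/(1−α) = 233.2 W m⁻².
S = L/(4πd²) → d = √(L/4πS) = √(7.07×10^26/(4π·233.2)) = 4.911×10^11 m = 3.283 AU.

3.28 AU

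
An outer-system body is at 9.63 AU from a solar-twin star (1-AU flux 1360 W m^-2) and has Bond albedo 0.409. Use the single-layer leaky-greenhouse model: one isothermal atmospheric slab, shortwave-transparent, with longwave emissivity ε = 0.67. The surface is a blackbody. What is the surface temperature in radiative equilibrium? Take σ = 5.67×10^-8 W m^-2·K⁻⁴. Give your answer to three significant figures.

87.1 kelvin

Irradiance scales as 1/d², so S = 1360 W m^-2 × (1/9.63)² = 14.67 W m^-2.
The planet radiates to space at T_e = [S(1−α)/(4σ)]^(1/4) = 78.62 K.
For a single slab of emissivity ε, T_s⁴ = 2T_e⁴/(2−ε); thus T_s = 78.62·(1.504)^(1/4) = 87.07 K.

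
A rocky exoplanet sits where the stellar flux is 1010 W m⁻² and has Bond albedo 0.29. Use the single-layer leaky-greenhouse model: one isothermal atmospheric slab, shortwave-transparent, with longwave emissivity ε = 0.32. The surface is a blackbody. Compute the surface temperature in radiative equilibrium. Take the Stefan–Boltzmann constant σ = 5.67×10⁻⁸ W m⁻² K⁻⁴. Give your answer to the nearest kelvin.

248 K

At the top of the atmosphere, σT_e⁴ = S(1−α)/4 = 179.3 W m⁻², giving T_e = 237.1 K.
The surface balance (absorbed SW + ε·downward IR = σT_s⁴) with T_a⁴ = T_s⁴/2 reduces to T_s = T_e·[2/(2−ε)]^¼ = 247.7 K.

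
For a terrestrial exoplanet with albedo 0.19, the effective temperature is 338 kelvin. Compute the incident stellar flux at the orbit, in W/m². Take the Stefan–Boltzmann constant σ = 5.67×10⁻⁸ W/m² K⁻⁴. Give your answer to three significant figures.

From S(1−α)/4 = σT⁴: S = 4σT⁴/(1−α).
The emitted flux is σT⁴ = 740.0 W/m².
S = 4·740.0/0.81 = 3654 W/m².

3650 W/m²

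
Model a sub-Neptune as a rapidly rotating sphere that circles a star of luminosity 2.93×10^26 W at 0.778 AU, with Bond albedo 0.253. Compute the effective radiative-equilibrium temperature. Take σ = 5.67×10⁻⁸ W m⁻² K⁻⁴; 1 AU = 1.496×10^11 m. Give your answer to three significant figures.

274 K

d = 0.778 × 1.496×10^11 m = 1.164×10^11 m.
Spreading L over a sphere of radius d: S = 2.93×10^26/(4π·1.16×10^11²) = 1721 W m⁻².
The planet absorbs (1−α)S over its disc πR² and re-emits over 4πR², so the mean absorbed flux is (1−0.253)·1721/4 = 321.4 W m⁻².
Set σT⁴ = 321.4 → T = (321.4/σ)^(1/4) = 274.4 K.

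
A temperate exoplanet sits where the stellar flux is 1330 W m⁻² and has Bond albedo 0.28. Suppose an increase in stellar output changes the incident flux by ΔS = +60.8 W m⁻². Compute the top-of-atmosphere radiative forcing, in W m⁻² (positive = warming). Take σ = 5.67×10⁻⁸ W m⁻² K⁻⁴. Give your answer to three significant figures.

10.9 W m⁻²

ΔF = Δ[S(1−α)]/4 = (1−0.28)·+60.8/4 = 10.94 W m⁻².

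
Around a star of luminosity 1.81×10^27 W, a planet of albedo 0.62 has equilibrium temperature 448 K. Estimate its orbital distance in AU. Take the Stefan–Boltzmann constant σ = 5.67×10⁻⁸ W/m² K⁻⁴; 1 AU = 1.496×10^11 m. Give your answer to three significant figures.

The flux needed for this T is 4σT⁴/(1−0.62) = 24040 W/m².
Then d = [L/(4πS)]^(1/2) = 7.740×10^10 m, i.e. 0.5174 AU.

0.517 AU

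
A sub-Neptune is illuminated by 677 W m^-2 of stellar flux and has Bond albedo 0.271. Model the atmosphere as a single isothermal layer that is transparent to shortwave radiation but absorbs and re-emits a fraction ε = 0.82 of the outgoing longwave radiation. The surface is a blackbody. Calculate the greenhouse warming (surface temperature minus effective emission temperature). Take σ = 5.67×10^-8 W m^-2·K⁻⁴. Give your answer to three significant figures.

30.5 K

At the top of the atmosphere, σT_e⁴ = S(1−α)/4 = 123.4 W m^-2, giving T_e = 216.0 K.
The surface balance (absorbed SW + ε·downward IR = σT_s⁴) with T_a⁴ = T_s⁴/2 reduces to T_s = T_e·[2/(2−ε)]^¼ = 246.4 K.
Greenhouse warming: T_s − T_e = 30.45 K.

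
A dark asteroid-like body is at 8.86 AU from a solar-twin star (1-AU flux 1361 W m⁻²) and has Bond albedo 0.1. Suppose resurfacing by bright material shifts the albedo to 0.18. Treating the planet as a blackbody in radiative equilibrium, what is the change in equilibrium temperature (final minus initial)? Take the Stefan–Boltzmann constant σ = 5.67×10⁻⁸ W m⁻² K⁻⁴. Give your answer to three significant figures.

-2.10 kelvin

By the inverse-square law, S = 1361/8.86² = 17.34 W m⁻².
Before: T₁ = [17.34·0.9/(4σ)]^(1/4) = 91.07 K.
After:  T₂ = [17.34·0.82/(4σ)]^(1/4) = 88.98 K.
ΔT = T₂ − T₁ = -2.095 K.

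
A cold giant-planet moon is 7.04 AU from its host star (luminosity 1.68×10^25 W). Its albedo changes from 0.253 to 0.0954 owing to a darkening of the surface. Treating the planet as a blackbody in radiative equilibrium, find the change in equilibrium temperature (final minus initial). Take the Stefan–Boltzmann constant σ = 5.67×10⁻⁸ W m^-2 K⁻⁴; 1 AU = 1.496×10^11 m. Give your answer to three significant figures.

Orbital distance: d = 7.04 AU = 1.053×10^12 m.
Flux at the orbit: S = L/(4πd²) = 1.68×10^25/(4π·(1.05×10^12)²) = 1.205 W m^-2.
Before: T₁ = [1.205·0.747/(4σ)]^(1/4) = 44.64 K.
With α = 0.0954, T₂ = 46.82 K.
Change: 46.82 − 44.64 = 2.188 K.

2.19 K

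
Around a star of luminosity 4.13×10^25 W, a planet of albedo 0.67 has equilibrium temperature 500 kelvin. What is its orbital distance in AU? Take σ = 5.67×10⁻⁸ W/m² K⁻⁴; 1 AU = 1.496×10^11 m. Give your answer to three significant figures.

0.0585 AU

Energy balance gives S = 4σT⁴/(1−α) = 42950 W/m².
S = L/(4πd²) → d = √(L/4πS) = √(4.13×10^25/(4π·42950)) = 8.747×10^9 m = 0.05847 AU.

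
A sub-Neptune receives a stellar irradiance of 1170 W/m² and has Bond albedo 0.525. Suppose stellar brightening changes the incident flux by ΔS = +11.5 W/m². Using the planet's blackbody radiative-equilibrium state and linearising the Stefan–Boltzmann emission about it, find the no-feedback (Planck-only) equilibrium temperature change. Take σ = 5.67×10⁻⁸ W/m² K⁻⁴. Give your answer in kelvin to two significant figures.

Unperturbed T_e = [1170·(1−0.525)/(4σ)]^¼ = 222.5 K.
Only a fraction (1−α) is absorbed and it's spread over 4πR², so ΔF = (1−α)ΔS/4 = 1.366 W/m².
The Planck feedback parameter is 4σT_e³ = 2.498 W/m²/K.
ΔT₀ = ΔF/λ_P = 1.366/2.498 = 0.547 K.

0.55 K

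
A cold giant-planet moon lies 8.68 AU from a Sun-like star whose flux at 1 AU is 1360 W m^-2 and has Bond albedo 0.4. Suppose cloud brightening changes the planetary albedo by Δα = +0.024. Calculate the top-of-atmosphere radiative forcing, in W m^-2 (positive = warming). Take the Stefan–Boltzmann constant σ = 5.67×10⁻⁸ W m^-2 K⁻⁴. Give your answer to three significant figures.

Flux at the orbit: S = 1360/(8.68)² = 18.05 W m^-2.
The change in absorbed flux is Δ[S(1−α)/4] = −SΔα/4 = -0.1083 W m^-2.

-0.108 W m^-2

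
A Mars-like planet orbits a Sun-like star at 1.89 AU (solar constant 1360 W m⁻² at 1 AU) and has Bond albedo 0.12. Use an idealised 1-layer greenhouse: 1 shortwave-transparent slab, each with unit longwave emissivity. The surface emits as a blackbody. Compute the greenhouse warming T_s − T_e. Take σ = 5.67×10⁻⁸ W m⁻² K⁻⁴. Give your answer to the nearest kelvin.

37 kelvin

By the inverse-square law, S = 1360/1.89² = 380.7 W m⁻².
Top-of-atmosphere balance: σT_e⁴ = S(1−α)/4 = 83.76 W m⁻² → T_e = 196.0 K.
T_s = (N+1)^(1/4)·T_e = 233.1 K.
Warming: T_s − T_e = 37.09 K.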